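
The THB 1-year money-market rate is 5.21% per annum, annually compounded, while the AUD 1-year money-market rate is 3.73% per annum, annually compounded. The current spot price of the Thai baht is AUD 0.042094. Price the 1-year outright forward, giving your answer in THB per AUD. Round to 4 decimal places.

T = 1 year.
Growth of 1 AUD over T: (1 + 0.0373)^1 = 1.037300.
Growth of 1 THB over T: (1 + 0.0521)^1 = 1.052100.
So F = 0.042094 × 1.037300 / 1.052100 = 0.041501859 (AUD/THB).
Quoted the other way: 1/0.041501859 = 24.0953 THB per AUD.

24.0953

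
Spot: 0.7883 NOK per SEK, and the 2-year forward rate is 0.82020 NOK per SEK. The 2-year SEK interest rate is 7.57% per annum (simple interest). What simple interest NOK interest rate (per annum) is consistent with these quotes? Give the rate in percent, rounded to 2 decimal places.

9.90%

T = 2 years.
By CIP, F/S equals the NOK-to-SEK growth ratio: 0.8202/0.7883 = 1.0404668.
SEK growth factor: 1 + 0.0757×2 = 1.151400.
Hence g_NOK = 1.1979935.
(1.1979935 − 1)/T = 0.098997, i.e. 9.90%.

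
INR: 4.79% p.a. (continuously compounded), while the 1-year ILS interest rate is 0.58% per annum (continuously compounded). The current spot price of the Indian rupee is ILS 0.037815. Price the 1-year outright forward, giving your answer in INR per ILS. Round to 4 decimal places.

27.5816

T = 1 year.
Growth of 1 ILS over T: e^(0.0058×1) = 1.00581685.
INR accumulates by e^(0.0479×1) = 1.04906574.
So F = 0.037815 × 1.00581685 / 1.04906574 = 0.036256035 (ILS/INR).
Quoted the other way: 1/0.036256035 = 27.5816 INR per ILS.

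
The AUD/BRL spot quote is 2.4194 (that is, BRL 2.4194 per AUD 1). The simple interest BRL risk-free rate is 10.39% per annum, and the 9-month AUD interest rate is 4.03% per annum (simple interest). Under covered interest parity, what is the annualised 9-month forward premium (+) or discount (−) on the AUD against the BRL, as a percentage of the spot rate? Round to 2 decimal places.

+6.17%

T = 9/12 years.
F = S · g_BRL/g_AUD = 2.4194 × 1.077925/1.030225 = 2.5314196.
Annualised premium = (F − S)/S × (1/T) = (2.5314196 − 2.4194)/2.4194 ÷ (9/12) = 6.17%.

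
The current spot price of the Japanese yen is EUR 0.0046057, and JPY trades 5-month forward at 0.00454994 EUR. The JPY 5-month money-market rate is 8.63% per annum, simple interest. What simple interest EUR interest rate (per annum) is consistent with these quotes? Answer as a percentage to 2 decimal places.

T = 5/12 years.
F/S = 0.00454994/0.0046057 = 0.9878933 = (growth of EUR) / (growth of JPY).
The JPY side grows by 1 + 0.0863×5/12 = 1.0359583.
So the EUR growth factor = 1.0234163.
r = (1.0234163 − 1)/(5/12) = 0.056199 → 5.62%.

5.62%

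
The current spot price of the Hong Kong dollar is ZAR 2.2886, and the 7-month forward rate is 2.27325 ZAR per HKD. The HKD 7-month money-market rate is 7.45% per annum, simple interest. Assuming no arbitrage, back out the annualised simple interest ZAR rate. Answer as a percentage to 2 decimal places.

T = 7/12 years.
By CIP, F/S equals the ZAR-to-HKD growth ratio: 2.27325/2.2886 = 0.9932928.
The HKD side grows by 1 + 0.0745×7/12 = 1.0434583.
That pins the ZAR growth at 1.0364596.
(1.0364596 − 1)/T = 0.062502, i.e. 6.25%.

6.25%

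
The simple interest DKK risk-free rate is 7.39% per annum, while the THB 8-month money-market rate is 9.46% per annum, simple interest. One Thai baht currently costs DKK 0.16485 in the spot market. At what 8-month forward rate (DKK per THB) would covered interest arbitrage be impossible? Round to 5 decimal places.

0.16271

T = 8/12 years.
DKK growth factor: 1 + 0.0739×8/12 = 1.0492667.
Growth of 1 THB over T: 1 + 0.0946×8/12 = 1.0630667.
Forward (DKK per THB) = 0.16485 × 1.0492667 / 1.0630667 = 0.1627100.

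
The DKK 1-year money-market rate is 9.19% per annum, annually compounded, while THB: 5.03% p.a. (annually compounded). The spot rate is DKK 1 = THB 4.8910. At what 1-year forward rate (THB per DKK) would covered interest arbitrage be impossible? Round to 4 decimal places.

T = 1 year.
THB accumulates by (1 + 0.0503)^1 = 1.050300.
DKK accumulates by (1 + 0.0919)^1 = 1.091900.
So F = 4.891 × 1.050300 / 1.091900 = 4.704659 (THB/DKK).

4.7047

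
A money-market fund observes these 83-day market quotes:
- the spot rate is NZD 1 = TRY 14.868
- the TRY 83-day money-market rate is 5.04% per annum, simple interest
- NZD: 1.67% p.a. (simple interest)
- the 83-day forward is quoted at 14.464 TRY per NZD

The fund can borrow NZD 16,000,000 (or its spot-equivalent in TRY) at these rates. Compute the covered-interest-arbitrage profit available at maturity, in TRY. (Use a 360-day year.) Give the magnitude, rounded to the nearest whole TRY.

T = 83/360 years.
Keep in NZD, deliver into the forward: 16,000,000·1.00385027778·14.464 = TRY 232,315,046.68.
Swap to TRY now, deposit: 16,000,000·14.868·1.011620 = TRY 240,652,258.56.
The quoted forward undervalues NZD, so borrow NZD, convert to TRY at spot, deposit the TRY at 5.04%, and buy NZD forward at 14.464 to cover the loan.
The gap between the two covered legs is TRY 8,337,212.

TRY 8,337,212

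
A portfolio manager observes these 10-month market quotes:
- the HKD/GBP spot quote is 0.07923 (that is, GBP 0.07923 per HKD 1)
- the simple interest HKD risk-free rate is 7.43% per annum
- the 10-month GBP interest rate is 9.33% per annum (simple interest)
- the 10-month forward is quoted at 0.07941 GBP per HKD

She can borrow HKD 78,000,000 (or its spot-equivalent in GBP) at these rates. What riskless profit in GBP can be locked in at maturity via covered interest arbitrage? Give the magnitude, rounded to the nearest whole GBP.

T = 10/12 years.
Invest the HKD and cover forward: 78,000,000 × 1.061916667 × 0.07941 = GBP 6,577,490.60.
Convert at spot and invest in GBP: 78,000,000 × 0.07923 × 1.077750 = GBP 6,660,430.34.
The quoted forward undervalues HKD, so borrow HKD, convert to GBP at spot, deposit the GBP at 9.33%, and buy HKD forward at 0.07941 to cover the loan.
The gap between the two covered legs is GBP 82,940.

GBP 82,940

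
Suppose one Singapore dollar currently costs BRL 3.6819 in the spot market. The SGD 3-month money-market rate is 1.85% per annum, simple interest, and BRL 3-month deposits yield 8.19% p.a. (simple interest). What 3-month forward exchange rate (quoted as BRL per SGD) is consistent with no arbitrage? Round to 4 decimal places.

3.7400

T = 3/12 years.
BRL growth factor: 1 + 0.0819×3/12 = 1.020475.
Growth of 1 SGD over T: 1 + 0.0185×3/12 = 1.004625.
So F = 3.6819 × 1.020475 / 1.004625 = 3.739989 (BRL/SGD).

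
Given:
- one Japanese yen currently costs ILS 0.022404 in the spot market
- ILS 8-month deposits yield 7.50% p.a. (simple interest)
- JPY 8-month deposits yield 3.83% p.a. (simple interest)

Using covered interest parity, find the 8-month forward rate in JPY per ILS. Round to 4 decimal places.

43.5948

T = 8/12 years.
ILS accumulates by 1 + 0.0750×8/12 = 1.050000.
JPY accumulates by 1 + 0.0383×8/12 = 1.02553333.
Forward (ILS per JPY) = 0.022404 × 1.050000 / 1.02553333 = 0.022938504.
Invert for JPY per ILS: 1 / 0.022938504 = 43.5948.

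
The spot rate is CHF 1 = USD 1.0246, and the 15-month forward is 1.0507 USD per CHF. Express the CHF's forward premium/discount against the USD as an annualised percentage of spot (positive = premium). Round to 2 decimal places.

+2.04%

T = 15/12 years.
CHF trades forward at +2.54734% vs spot over the period.
Annualise by dividing by T: 0.0254734 / (15/12) = 0.020379 → 2.04%.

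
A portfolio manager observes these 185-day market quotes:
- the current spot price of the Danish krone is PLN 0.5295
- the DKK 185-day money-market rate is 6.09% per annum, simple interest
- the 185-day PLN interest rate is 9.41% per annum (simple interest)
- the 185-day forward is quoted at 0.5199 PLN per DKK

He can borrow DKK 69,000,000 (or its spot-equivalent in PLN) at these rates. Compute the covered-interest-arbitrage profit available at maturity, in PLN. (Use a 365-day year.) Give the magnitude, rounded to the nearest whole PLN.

T = 185/365 years.
Keep in DKK, deliver into the forward: 69,000,000·1.0308671233·0.5199 = PLN 36,980,399.40.
Swap to PLN now, deposit: 69,000,000·0.5295·1.0476945205 = PLN 38,278,043.15.
The quoted forward undervalues DKK, so borrow DKK, convert to PLN at spot, deposit the PLN at 9.41%, and buy DKK forward at 0.5199 to cover the loan.
The gap between the two covered legs is PLN 1,297,644.

PLN 1,297,644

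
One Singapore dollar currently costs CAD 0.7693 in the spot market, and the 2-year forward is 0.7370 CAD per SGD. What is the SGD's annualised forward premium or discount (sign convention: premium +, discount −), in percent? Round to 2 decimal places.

T = 2 years.
(F − S)/S = (0.7370 − 0.7693)/0.7693 = -0.0419862.
Per annum: -0.0419862 / 2 = -0.020993 = -2.10%.

-2.10%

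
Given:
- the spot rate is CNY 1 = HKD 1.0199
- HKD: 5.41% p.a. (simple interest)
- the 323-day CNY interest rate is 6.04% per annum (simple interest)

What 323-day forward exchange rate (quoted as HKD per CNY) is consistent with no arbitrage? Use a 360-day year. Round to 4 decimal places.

T = 323/360 years.
Growth of 1 HKD over T: 1 + 0.0541×323/360 = 1.0485397.
CNY accumulates by 1 + 0.0604×323/360 = 1.0541922.
Forward (HKD per CNY) = 1.0199 × 1.0485397 / 1.0541922 = 1.014431.

1.0144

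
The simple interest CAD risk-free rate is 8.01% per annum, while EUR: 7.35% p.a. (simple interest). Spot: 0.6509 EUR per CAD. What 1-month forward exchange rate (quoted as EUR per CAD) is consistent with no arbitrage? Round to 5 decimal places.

T = 1/12 years.
EUR accumulates by 1 + 0.0735×1/12 = 1.006125.
Growth of 1 CAD over T: 1 + 0.0801×1/12 = 1.006675.
So F = 0.6509 × 1.006125 / 1.006675 = 0.6505444 (EUR/CAD).

0.65054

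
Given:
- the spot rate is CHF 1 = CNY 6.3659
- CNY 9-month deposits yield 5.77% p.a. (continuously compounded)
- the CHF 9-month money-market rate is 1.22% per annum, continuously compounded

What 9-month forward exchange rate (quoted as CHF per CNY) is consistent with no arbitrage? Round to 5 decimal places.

0.15182

T = 9/12 years.
CNY accumulates by e^(0.0577×9/12) = 1.044225.
CHF growth factor: e^(0.0122×9/12) = 1.009192.
CIP: F = S · (grow CNY)/(grow CHF) = 6.3659 × 1.044225/1.009192 = 6.586885 CNY per CHF.
Quoted the other way: 1/6.586885 = 0.15182 CHF per CNY.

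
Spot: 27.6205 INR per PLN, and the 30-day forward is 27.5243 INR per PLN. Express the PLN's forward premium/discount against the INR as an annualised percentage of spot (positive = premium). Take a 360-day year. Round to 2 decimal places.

-4.18%

T = 30/360 years.
PLN trades forward at -0.34829% vs spot over the period.
×(1/T) gives -4.18% p.a.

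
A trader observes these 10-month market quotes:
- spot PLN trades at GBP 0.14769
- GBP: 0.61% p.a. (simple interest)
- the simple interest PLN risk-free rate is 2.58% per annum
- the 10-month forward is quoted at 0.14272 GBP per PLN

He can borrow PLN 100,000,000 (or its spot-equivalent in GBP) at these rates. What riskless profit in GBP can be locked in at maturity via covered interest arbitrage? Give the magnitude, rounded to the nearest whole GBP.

GBP 265,228

T = 10/12 years.
Invest the PLN and cover forward: 100,000,000 × 1.021500 × 0.14272 = GBP 14,578,848.00.
Convert at spot and invest in GBP: 100,000,000 × 0.14769 × 1.0050833333 = GBP 14,844,075.75.
The quoted forward undervalues PLN, so borrow PLN, convert to GBP at spot, deposit the GBP at 0.61%, and buy PLN forward at 0.14272 to cover the loan.
The gap between the two covered legs is GBP 265,228.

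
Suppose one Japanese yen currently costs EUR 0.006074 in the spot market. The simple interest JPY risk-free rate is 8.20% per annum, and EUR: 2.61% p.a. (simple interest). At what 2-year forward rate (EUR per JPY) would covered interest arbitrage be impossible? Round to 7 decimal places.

T = 2 years.
EUR accumulates by 1 + 0.0261×2 = 1.052200.
Growth of 1 JPY over T: 1 + 0.0820×2 = 1.164000.
Forward (EUR per JPY) = 0.006074 × 1.052200 / 1.164000 = 0.005490604.

0.0054906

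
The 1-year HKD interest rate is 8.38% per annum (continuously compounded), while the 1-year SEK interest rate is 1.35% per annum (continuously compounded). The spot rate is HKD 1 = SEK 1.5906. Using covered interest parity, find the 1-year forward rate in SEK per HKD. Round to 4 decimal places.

T = 1 year.
SEK growth factor: e^(0.0135×1) = 1.0135915.
Growth of 1 HKD over T: e^(0.0838×1) = 1.0874114.
CIP: F = S · (grow SEK)/(grow HKD) = 1.5906 × 1.0135915/1.0874114 = 1.482621 SEK per HKD.

1.4826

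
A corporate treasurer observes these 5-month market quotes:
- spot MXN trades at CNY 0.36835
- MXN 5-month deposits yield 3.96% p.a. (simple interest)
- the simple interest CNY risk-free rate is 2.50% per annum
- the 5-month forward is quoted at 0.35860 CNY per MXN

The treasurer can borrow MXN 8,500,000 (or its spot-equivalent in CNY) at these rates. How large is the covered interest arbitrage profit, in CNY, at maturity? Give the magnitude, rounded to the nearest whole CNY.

T = 5/12 years.
Keep in MXN, deliver into the forward: 8,500,000·1.016500·0.35860 = CNY 3,098,393.65.
Swap to CNY now, deposit: 8,500,000·0.36835·1.010416667 = CNY 3,163,589.32.
The quoted forward undervalues MXN, so borrow MXN, convert to CNY at spot, deposit the CNY at 2.50%, and buy MXN forward at 0.35860 to cover the loan.
Arbitrage profit = |3,098,393.65 − 3,163,589.32| = CNY 65,196.

CNY 65,196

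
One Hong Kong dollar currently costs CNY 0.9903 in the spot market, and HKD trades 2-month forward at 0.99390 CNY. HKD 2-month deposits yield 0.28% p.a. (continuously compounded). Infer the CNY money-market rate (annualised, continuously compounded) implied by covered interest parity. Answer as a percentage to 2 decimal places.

2.46%

T = 2/12 years.
F/S = 0.9939/0.9903 = 1.0036353 = (growth of CNY) / (growth of HKD).
The HKD side grows by e^(0.0028×2/12) = 1.0004668.
That pins the CNY growth at 1.0041038.
r = ln(1.0041038)/(2/12) = 0.024572 → 2.46%.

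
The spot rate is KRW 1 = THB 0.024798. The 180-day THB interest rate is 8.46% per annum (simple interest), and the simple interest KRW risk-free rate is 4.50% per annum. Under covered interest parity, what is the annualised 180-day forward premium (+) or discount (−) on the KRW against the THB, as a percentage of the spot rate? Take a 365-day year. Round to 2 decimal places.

+3.87%

T = 180/365 years.
No-arbitrage forward: 0.024798 × 1.0417205 / 1.0221918 = 0.025271759 THB/KRW.
(F − S)/S ÷ T = (0.025271759 − 0.024798)/0.024798/(180/365) = 0.038740 → 3.87%.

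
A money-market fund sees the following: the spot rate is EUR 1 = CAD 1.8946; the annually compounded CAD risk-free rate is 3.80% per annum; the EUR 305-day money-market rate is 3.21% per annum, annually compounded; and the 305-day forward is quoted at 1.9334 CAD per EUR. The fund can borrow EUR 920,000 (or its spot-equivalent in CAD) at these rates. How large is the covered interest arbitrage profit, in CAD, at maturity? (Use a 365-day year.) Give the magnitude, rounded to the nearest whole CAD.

CAD 28,106

T = 305/365 years.
Keep in EUR, deliver into the forward: 920,000·1.026753385·1.9334 = CAD 1,826,314.99.
Swap to CAD now, deposit: 920,000·1.8946·1.031655683 = CAD 1,798,208.87.
The quoted forward overvalues EUR, so borrow CAD, buy EUR at spot, deposit the EUR at 3.21%, and sell the proceeds forward at 1.9334.
Arbitrage profit = |1,826,314.99 − 1,798,208.87| = CAD 28,106.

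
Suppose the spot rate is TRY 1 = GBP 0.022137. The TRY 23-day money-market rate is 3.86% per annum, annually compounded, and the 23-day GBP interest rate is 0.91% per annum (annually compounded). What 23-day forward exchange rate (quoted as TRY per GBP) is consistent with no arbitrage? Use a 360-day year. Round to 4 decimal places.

T = 23/360 years.
GBP accumulates by (1 + 0.0091)^(23/360) = 1.00057893.
Growth of 1 TRY over T: (1 + 0.0386)^(23/360) = 1.00242264.
Forward (GBP per TRY) = 0.022137 × 1.00057893 / 1.00242264 = 0.022096284.
Invert for TRY per GBP: 1 / 0.022096284 = 45.2565.

45.2565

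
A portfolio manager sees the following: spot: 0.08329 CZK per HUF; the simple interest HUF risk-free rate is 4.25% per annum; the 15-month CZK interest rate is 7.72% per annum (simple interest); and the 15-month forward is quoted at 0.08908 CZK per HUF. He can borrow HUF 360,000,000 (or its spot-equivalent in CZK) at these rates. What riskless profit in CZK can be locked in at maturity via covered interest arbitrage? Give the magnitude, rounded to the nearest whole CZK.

CZK 894,560

T = 15/12 years.
Invest the HUF and cover forward: 360,000,000 × 1.053125 × 0.08908 = CZK 33,772,455.00.
Convert at spot and invest in CZK: 360,000,000 × 0.08329 × 1.096500 = CZK 32,877,894.60.
The quoted forward overvalues HUF, so borrow CZK, buy HUF at spot, deposit the HUF at 4.25%, and sell the proceeds forward at 0.08908.
Profit = 33,772,455.00 − 32,877,894.60 = CZK 894,560.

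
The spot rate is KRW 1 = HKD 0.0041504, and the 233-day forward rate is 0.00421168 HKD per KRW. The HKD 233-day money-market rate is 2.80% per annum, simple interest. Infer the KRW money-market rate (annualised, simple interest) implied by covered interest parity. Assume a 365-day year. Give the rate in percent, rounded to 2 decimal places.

0.48%

T = 233/365 years.
F/S = 0.00421168/0.0041504 = 1.0147648 = (growth of HKD) / (growth of KRW).
HKD growth factor: 1 + 0.0280×233/365 = 1.017874.
That pins the KRW growth at 1.003064.
r = (1.003064 − 1)/(233/365) = 0.004800 → 0.48%.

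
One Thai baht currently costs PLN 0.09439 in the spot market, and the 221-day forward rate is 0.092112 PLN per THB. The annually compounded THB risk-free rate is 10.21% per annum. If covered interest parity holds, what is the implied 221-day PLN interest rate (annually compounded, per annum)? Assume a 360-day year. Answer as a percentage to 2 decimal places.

5.91%

T = 221/360 years.
By CIP, F/S equals the PLN-to-THB growth ratio: 0.092112/0.09439 = 0.9758661.
The THB side grows by (1 + 0.1021)^(221/360) = 1.0614976.
That pins the PLN growth at 1.0358795.
r = 1.0358795^(360/221) − 1 = 0.059103 → 5.91%.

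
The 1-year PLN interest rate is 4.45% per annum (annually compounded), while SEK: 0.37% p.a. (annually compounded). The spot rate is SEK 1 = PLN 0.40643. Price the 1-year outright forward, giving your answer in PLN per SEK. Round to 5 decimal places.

T = 1 year.
PLN accumulates by (1 + 0.0445)^1 = 1.044500.
SEK accumulates by (1 + 0.0037)^1 = 1.003700.
CIP: F = S · (grow PLN)/(grow SEK) = 0.40643 × 1.044500/1.003700 = 0.4229512 PLN per SEK.

0.42295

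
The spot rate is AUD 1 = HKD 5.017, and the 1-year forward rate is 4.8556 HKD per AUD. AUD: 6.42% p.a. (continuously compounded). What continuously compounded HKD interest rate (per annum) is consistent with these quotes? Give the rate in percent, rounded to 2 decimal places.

T = 1 year.
CIP gives F = S · g_HKD/g_AUD, so g_HKD/g_AUD = 4.8556/5.017 = 0.9678294.
AUD growth factor: e^(0.0642×1) = 1.0663056.
Hence g_HKD = 1.0320019.
Take logs: ln 1.0320019 / 1 = 0.031501, so 3.15%.

3.15%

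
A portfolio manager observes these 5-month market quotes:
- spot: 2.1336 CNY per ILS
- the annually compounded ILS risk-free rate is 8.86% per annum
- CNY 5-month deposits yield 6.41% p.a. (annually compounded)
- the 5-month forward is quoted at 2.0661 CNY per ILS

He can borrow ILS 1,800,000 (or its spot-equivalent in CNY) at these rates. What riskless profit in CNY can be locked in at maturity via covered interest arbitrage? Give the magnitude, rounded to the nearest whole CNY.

CNY 88,316

T = 5/12 years.
Keep in ILS, deliver into the forward: 1,800,000·1.036004887·2.0661 = CNY 3,852,881.45.
Swap to CNY now, deposit: 1,800,000·2.1336·1.026225223 = CNY 3,941,197.44.
The quoted forward undervalues ILS, so borrow ILS, convert to CNY at spot, deposit the CNY at 6.41%, and buy ILS forward at 2.0661 to cover the loan.
The gap between the two covered legs is CNY 88,316.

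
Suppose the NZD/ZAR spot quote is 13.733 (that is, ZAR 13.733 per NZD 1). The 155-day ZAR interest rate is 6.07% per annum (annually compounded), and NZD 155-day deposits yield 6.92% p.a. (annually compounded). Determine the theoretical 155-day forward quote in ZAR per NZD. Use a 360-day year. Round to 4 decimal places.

T = 155/360 years.
Growth of 1 ZAR over T: (1 + 0.0607)^(155/360) = 1.02569685.
NZD growth factor: (1 + 0.0692)^(155/360) = 1.02922776.
CIP: F = S · (grow ZAR)/(grow NZD) = 13.733 × 1.02569685/1.02922776 = 13.685887 ZAR per NZD.

13.6859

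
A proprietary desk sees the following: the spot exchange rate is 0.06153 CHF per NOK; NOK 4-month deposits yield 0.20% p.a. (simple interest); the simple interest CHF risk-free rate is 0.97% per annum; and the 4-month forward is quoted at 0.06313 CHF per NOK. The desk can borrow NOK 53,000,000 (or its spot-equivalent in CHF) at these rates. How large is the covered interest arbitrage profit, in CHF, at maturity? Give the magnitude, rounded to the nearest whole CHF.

CHF 76,486

T = 4/12 years.
Invest the NOK and cover forward: 53,000,000 × 1.000666667 × 0.06313 = CHF 3,348,120.59.
Convert at spot and invest in CHF: 53,000,000 × 0.06153 × 1.003233333 = CHF 3,271,634.19.
The quoted forward overvalues NOK, so borrow CHF, buy NOK at spot, deposit the NOK at 0.20%, and sell the proceeds forward at 0.06313.
The gap between the two covered legs is CHF 76,486.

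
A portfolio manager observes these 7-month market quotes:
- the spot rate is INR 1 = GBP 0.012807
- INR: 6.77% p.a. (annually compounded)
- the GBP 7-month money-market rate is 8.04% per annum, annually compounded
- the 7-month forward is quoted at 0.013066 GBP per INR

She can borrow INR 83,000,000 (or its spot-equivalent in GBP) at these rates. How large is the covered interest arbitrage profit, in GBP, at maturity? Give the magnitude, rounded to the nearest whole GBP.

GBP 14,690

T = 7/12 years.
Keep in INR, deliver into the forward: 83,000,000·1.03895178·0.013066 = GBP 1,126,720.35.
Swap to GBP now, deposit: 83,000,000·0.012807·1.046142877 = GBP 1,112,030.00.
The quoted forward overvalues INR, so borrow GBP, buy INR at spot, deposit the INR at 6.77%, and sell the proceeds forward at 0.013066.
Profit = 1,126,720.35 − 1,112,030.00 = GBP 14,690.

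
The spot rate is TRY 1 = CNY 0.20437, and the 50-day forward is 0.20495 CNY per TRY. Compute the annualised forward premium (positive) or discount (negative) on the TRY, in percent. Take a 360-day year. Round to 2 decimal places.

T = 50/360 years.
TRY trades forward at +0.28380% vs spot over the period.
×(1/T) gives 2.04% p.a.

+2.04%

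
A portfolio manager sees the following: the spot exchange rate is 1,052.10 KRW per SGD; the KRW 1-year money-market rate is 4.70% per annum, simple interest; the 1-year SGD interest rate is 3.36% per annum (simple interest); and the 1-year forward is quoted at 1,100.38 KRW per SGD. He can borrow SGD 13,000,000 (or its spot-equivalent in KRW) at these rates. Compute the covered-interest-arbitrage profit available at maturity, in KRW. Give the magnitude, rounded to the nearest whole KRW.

KRW 465,452,884

T = 1 year.
Route A — deposit SGD, sell forward: 13,000,000 × 1.033600 × 1100.38 = KRW 14,785,585,984.00.
Route B — convert at spot, deposit KRW: 13,000,000 × 1052.10 × 1.047000 = KRW 14,320,133,100.00.
The quoted forward overvalues SGD, so borrow KRW, buy SGD at spot, deposit the SGD at 3.36%, and sell the proceeds forward at 1,100.38.
The gap between the two covered legs is KRW 465,452,884.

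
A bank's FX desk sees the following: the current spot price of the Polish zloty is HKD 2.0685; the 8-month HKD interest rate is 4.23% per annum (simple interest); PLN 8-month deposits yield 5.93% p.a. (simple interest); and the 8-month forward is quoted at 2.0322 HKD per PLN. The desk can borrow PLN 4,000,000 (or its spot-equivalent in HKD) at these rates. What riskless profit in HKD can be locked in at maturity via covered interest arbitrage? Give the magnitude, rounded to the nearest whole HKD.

T = 8/12 years.
Keep in PLN, deliver into the forward: 4,000,000·1.039533333·2.0322 = HKD 8,450,158.56.
Swap to HKD now, deposit: 4,000,000·2.0685·1.028200 = HKD 8,507,326.80.
The quoted forward undervalues PLN, so borrow PLN, convert to HKD at spot, deposit the HKD at 4.23%, and buy PLN forward at 2.0322 to cover the loan.
The gap between the two covered legs is HKD 57,168.

HKD 57,168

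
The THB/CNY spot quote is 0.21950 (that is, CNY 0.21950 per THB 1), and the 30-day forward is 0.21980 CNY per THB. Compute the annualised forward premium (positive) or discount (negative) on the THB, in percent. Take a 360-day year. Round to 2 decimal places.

T = 30/360 years.
Period premium: (0.21980 − 0.2195)/0.2195 = 0.0013667.
Per annum: 0.0013667 / (30/360) = 0.016400 = 1.64%.

+1.64%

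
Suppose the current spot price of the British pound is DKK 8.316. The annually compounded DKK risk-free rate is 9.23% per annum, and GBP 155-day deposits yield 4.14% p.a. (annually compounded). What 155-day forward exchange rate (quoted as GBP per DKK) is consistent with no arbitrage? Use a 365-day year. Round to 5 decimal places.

0.11784

T = 155/365 years.
DKK accumulates by (1 + 0.0923)^(155/365) = 1.0382028.
GBP growth factor: (1 + 0.0414)^(155/365) = 1.0173759.
So F = 8.316 × 1.0382028 / 1.0173759 = 8.486238 (DKK/GBP).
Invert for GBP per DKK: 1 / 8.486238 = 0.11784.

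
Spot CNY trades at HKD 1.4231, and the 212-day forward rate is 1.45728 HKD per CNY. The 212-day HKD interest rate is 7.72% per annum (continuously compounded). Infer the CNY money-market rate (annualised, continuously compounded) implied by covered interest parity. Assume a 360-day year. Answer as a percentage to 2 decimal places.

3.69%

T = 212/360 years.
F/S = 1.45728/1.4231 = 1.0240180 = (growth of HKD) / (growth of CNY).
HKD growth factor: e^(0.0772×212/360) = 1.0465115.
Hence g_CNY = 1.0219659.
Take logs: ln 1.0219659 / (212/360) = 0.036897, so 3.69%.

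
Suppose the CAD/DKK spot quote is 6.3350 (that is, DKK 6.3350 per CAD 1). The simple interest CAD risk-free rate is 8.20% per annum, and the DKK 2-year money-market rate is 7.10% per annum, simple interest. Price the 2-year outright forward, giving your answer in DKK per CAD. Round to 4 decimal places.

T = 2 years.
DKK growth factor: 1 + 0.0710×2 = 1.142000.
CAD accumulates by 1 + 0.0820×2 = 1.164000.
So F = 6.335 × 1.142000 / 1.164000 = 6.215266 (DKK/CAD).

6.2153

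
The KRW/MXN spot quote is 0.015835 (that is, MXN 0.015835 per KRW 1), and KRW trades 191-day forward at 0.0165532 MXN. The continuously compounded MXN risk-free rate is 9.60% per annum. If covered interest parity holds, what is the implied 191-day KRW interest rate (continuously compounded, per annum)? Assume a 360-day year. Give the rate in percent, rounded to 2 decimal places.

1.24%

T = 191/360 years.
CIP gives F = S · g_MXN/g_KRW, so g_MXN/g_KRW = 0.0165532/0.015835 = 1.0453552.
MXN growth factor: e^(0.0960×191/360) = 1.0522527.
So the KRW growth factor = 1.0065982.
r = ln(1.0065982)/(191/360) = 0.012396 → 1.24%.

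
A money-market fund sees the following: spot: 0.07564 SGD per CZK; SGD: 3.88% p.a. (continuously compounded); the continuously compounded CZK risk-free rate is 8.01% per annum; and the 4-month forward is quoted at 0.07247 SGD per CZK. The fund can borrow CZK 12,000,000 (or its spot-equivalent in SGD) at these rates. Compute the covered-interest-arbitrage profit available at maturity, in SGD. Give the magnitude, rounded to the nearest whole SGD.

T = 4/12 years.
Invest the CZK and cover forward: 12,000,000 × 1.02705964 × 0.07247 = SGD 893,172.15.
Convert at spot and invest in SGD: 12,000,000 × 0.07564 × 1.01301733 = SGD 919,495.57.
The quoted forward undervalues CZK, so borrow CZK, convert to SGD at spot, deposit the SGD at 3.88%, and buy CZK forward at 0.07247 to cover the loan.
Arbitrage profit = |893,172.15 − 919,495.57| = SGD 26,323.

SGD 26,323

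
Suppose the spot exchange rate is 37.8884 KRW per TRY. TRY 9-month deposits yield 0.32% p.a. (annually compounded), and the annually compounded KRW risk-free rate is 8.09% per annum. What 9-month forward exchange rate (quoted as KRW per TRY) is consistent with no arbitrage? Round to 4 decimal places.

T = 9/12 years.
KRW accumulates by (1 + 0.0809)^(9/12) = 1.06008121.
Growth of 1 TRY over T: (1 + 0.0032)^(9/12) = 1.00239904.
CIP: F = S · (grow KRW)/(grow TRY) = 37.8884 × 1.06008121/1.00239904 = 40.068655 KRW per TRY.

40.0687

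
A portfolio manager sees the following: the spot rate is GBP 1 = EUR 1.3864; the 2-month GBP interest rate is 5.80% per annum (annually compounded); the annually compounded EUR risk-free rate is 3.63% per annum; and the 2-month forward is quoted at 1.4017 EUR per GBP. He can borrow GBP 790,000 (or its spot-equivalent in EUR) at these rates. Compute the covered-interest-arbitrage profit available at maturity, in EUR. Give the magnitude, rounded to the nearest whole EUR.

T = 2/12 years.
Keep in GBP, deliver into the forward: 790,000·1.00944101·1.4017 = EUR 1,117,797.44.
Swap to EUR now, deposit: 790,000·1.3864·1.005960473 = EUR 1,101,784.24.
The quoted forward overvalues GBP, so borrow EUR, buy GBP at spot, deposit the GBP at 5.80%, and sell the proceeds forward at 1.4017.
Arbitrage profit = |1,117,797.44 − 1,101,784.24| = EUR 16,013.

EUR 16,013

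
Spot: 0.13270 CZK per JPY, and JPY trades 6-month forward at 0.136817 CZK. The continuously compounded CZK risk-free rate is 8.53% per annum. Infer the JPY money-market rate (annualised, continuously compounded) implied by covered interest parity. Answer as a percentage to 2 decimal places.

T = 6/12 years.
By CIP, F/S equals the CZK-to-JPY growth ratio: 0.136817/0.1327 = 1.0310249.
The CZK side grows by e^(0.0853×6/12) = 1.0435726.
So the JPY growth factor = 1.0121701.
r = ln(1.0121701)/(6/12) = 0.024193 → 2.42%.

2.42%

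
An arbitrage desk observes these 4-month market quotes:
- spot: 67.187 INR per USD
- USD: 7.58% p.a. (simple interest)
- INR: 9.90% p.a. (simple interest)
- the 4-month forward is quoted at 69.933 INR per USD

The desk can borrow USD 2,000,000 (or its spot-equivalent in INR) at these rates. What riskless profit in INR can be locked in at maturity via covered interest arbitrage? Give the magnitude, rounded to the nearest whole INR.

T = 4/12 years.
Keep in USD, deliver into the forward: 2,000,000·1.02526666667·69.933 = INR 143,399,947.60.
Swap to INR now, deposit: 2,000,000·67.187·1.033000 = INR 138,808,342.00.
The quoted forward overvalues USD, so borrow INR, buy USD at spot, deposit the USD at 7.58%, and sell the proceeds forward at 69.933.
The gap between the two covered legs is INR 4,591,606.

INR 4,591,606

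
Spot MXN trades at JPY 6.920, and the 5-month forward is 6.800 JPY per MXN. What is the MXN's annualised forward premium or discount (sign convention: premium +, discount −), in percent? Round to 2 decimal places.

T = 5/12 years.
Period premium: (6.800 − 6.92)/6.92 = -0.0173410.
Annualise by dividing by T: -0.0173410 / (5/12) = -0.041618 → -4.16%.

-4.16%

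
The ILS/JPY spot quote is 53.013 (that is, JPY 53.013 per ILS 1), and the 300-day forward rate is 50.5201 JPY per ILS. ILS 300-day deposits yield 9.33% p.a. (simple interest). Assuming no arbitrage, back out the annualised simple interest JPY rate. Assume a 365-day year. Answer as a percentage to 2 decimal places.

T = 300/365 years.
F/S = 50.5201/53.013 = 0.9529757 = (growth of JPY) / (growth of ILS).
ILS growth factor: 1 + 0.0933×300/365 = 1.0766849.
So the JPY growth factor = 1.0260545.
r = (1.0260545 − 1)/(300/365) = 0.031700 → 3.17%.

3.17%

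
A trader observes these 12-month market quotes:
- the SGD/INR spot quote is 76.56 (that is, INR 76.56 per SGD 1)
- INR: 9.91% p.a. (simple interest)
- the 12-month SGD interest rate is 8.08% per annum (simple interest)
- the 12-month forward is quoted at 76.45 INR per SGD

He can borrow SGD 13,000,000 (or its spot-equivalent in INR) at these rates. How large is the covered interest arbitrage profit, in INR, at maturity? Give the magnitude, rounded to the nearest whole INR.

T = 1 year.
Keep in SGD, deliver into the forward: 13,000,000·1.080800·76.45 = INR 1,074,153,080.00.
Swap to INR now, deposit: 13,000,000·76.56·1.099100 = INR 1,093,912,248.00.
The quoted forward undervalues SGD, so borrow SGD, convert to INR at spot, deposit the INR at 9.91%, and buy SGD forward at 76.45 to cover the loan.
Arbitrage profit = |1,074,153,080.00 − 1,093,912,248.00| = INR 19,759,168.

INR 19,759,168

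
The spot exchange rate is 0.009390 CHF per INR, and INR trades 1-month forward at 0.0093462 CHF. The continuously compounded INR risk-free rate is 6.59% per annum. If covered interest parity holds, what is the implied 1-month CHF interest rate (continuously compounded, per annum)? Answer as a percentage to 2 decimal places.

0.98%

T = 1/12 years.
CIP gives F = S · g_CHF/g_INR, so g_CHF/g_INR = 0.0093462/0.00939 = 0.9953355.
The INR side grows by e^(0.0659×1/12) = 1.0055068.
So the CHF growth factor = 1.0008166.
Take logs: ln 1.0008166 / (1/12) = 0.009795, so 0.98%.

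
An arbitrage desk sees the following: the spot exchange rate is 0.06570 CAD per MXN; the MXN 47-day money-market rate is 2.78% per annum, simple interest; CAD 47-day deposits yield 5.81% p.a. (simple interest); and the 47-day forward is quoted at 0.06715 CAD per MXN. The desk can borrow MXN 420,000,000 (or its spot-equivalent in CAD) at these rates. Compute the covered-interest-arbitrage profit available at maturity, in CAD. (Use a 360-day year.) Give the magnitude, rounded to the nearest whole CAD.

T = 47/360 years.
Invest the MXN and cover forward: 420,000,000 × 1.0036294444 × 0.06715 = CAD 28,305,361.22.
Convert at spot and invest in CAD: 420,000,000 × 0.06570 × 1.0075852778 = CAD 27,803,308.16.
The quoted forward overvalues MXN, so borrow CAD, buy MXN at spot, deposit the MXN at 2.78%, and sell the proceeds forward at 0.06715.
Profit = 28,305,361.22 − 27,803,308.16 = CAD 502,053.

CAD 502,053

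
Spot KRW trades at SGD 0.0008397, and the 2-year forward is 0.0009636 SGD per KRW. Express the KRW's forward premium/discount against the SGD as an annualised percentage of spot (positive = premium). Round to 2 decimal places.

T = 2 years.
(F − S)/S = (0.0009636 − 0.0008397)/0.0008397 = 0.1475527.
Annualise by dividing by T: 0.1475527 / 2 = 0.073776 → 7.38%.

+7.38%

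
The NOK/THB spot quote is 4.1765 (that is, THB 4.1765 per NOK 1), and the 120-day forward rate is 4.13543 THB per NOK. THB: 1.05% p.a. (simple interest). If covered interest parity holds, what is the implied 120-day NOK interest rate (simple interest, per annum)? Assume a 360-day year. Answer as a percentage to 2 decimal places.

4.04%

T = 120/360 years.
F/S = 4.13543/4.1765 = 0.9901664 = (growth of THB) / (growth of NOK).
The THB side grows by 1 + 0.0105×120/360 = 1.003500.
Hence g_NOK = 1.013466.
(1.013466 − 1)/T = 0.040398, i.e. 4.04%.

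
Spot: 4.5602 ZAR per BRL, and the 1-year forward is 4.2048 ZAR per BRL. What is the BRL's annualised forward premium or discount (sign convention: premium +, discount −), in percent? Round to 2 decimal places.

-7.79%

T = 1 year.
(F − S)/S = (4.2048 − 4.5602)/4.5602 = -0.0779352.
Per annum: -0.0779352 / 1 = -0.077935 = -7.79%.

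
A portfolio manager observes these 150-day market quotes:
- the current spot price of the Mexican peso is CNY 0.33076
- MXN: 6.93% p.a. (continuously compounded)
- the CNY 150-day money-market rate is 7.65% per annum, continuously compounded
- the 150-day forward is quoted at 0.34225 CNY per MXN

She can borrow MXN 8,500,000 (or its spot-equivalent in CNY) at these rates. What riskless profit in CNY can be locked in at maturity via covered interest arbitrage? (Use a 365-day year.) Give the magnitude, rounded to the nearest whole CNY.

CNY 91,915

T = 150/365 years.
Keep in MXN, deliver into the forward: 8,500,000·1.028888869·0.34225 = CNY 2,993,166.33.
Swap to CNY now, deposit: 8,500,000·0.33076·1.031937761 = CNY 2,901,251.74.
The quoted forward overvalues MXN, so borrow CNY, buy MXN at spot, deposit the MXN at 6.93%, and sell the proceeds forward at 0.34225.
Arbitrage profit = |2,993,166.33 − 2,901,251.74| = CNY 91,915.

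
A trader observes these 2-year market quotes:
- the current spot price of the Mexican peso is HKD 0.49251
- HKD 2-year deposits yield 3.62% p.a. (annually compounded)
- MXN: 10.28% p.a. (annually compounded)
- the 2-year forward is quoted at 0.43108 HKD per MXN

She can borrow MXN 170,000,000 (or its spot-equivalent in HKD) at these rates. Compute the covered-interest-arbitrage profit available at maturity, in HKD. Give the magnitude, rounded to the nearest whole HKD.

T = 2 years.
Invest the MXN and cover forward: 170,000,000 × 1.21616784 × 0.43108 = HKD 89,125,157.52.
Convert at spot and invest in HKD: 170,000,000 × 0.49251 × 1.07371044 = HKD 89,898,231.90.
The quoted forward undervalues MXN, so borrow MXN, convert to HKD at spot, deposit the HKD at 3.62%, and buy MXN forward at 0.43108 to cover the loan.
Profit = 89,898,231.90 − 89,125,157.52 = HKD 773,074.

HKD 773,074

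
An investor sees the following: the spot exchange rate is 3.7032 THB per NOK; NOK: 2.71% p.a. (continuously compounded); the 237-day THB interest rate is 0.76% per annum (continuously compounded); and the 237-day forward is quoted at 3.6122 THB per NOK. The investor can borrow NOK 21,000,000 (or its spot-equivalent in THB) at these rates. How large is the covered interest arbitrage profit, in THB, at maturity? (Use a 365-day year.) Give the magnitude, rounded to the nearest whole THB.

T = 237/365 years.
Keep in NOK, deliver into the forward: 21,000,000·1.0177521678·3.6122 = THB 77,202,811.99.
Swap to THB now, deposit: 21,000,000·3.7032·1.0049469907 = THB 78,151,913.62.
The quoted forward undervalues NOK, so borrow NOK, convert to THB at spot, deposit the THB at 0.76%, and buy NOK forward at 3.6122 to cover the loan.
Arbitrage profit = |77,202,811.99 − 78,151,913.62| = THB 949,102.

THB 949,102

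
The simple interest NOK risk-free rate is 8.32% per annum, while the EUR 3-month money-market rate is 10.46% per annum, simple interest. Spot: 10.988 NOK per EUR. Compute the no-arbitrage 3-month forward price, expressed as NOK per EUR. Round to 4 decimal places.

T = 3/12 years.
NOK accumulates by 1 + 0.0832×3/12 = 1.020800.
Growth of 1 EUR over T: 1 + 0.1046×3/12 = 1.026150.
CIP: F = S · (grow NOK)/(grow EUR) = 10.988 × 1.020800/1.026150 = 10.930712 NOK per EUR.

10.9307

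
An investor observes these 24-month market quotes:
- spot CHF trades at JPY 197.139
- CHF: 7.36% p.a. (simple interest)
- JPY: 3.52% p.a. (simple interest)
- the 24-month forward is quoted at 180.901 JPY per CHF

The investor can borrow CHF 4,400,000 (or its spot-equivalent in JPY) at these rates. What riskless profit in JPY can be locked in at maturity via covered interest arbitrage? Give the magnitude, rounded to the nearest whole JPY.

T = 2 years.
Invest the CHF and cover forward: 4,400,000 × 1.147200 × 180.901 = JPY 913,130,359.68.
Convert at spot and invest in JPY: 4,400,000 × 197.139 × 1.070400 = JPY 928,477,376.64.
The quoted forward undervalues CHF, so borrow CHF, convert to JPY at spot, deposit the JPY at 3.52%, and buy CHF forward at 180.901 to cover the loan.
The gap between the two covered legs is JPY 15,347,017.

JPY 15,347,017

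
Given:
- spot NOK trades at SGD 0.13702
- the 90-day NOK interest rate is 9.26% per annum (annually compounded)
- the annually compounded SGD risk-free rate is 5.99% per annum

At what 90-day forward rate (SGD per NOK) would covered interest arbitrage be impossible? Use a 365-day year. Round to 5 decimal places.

0.13600

T = 90/365 years.
Growth of 1 SGD over T: (1 + 0.0599)^(90/365) = 1.0144478.
Growth of 1 NOK over T: (1 + 0.0926)^(90/365) = 1.0220769.
Forward (SGD per NOK) = 0.13702 × 1.0144478 / 1.0220769 = 0.1359972.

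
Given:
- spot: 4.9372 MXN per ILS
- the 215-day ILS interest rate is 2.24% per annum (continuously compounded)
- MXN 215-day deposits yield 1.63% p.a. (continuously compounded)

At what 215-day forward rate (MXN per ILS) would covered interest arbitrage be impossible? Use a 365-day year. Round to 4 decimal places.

4.9195

T = 215/365 years.
MXN accumulates by e^(0.0163×215/365) = 1.0096476.
ILS accumulates by e^(0.0224×215/365) = 1.013282.
CIP: F = S · (grow MXN)/(grow ILS) = 4.9372 × 1.0096476/1.013282 = 4.919491 MXN per ILS.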